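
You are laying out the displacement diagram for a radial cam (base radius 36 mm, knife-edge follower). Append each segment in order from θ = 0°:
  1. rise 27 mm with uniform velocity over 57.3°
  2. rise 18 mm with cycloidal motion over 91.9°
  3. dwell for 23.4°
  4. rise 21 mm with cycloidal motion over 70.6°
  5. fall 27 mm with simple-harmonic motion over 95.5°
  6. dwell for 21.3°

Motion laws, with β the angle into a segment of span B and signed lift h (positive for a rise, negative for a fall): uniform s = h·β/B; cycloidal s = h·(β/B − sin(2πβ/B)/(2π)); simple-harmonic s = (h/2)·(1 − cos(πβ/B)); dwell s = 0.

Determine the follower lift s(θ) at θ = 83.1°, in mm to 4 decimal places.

seg 1 [0°–57.3°] uniform, h=27: full span → s += 27 → s = 27.0000
seg 2 [57.3°–149.2°] cycloidal, h=18: θ=83.1° here. β=25.8, B=91.9. 18·(0.2807 − sin(2π·0.2807)/(2π)) = 2.2418 → s = 29.2418

29.2418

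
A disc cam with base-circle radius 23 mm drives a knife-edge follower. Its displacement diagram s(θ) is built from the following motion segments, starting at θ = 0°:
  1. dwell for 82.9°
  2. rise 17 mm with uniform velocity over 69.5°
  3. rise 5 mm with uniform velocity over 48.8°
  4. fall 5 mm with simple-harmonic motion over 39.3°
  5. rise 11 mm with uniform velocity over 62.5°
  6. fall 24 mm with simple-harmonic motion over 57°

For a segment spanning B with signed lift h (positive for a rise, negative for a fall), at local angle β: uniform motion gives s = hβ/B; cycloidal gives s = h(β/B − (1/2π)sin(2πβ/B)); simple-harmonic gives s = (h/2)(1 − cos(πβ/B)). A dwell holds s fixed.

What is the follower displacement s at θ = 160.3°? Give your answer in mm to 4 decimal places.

seg 1 [0°–82.9°] dwell: s stays 0.0000
seg 2 [82.9°–152.4°] uniform, h=17: full span → s += 17 → s = 17.0000
seg 3 [152.4°–201.2°] uniform, h=5: θ=160.3° here. β=7.9, B=48.8. 5·7.9/48.8 = 0.8094 → s = 17.8094

17.8094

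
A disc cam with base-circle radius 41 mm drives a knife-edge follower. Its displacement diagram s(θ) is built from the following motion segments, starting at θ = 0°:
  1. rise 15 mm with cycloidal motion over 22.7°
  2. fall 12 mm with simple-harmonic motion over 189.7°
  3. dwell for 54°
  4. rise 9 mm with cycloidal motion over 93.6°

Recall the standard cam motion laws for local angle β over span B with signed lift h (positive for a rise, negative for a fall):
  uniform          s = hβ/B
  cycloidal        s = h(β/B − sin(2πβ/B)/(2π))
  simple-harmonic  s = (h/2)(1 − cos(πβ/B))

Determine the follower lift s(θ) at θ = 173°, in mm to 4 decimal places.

seg 1 [0°–22.7°] cycloidal, h=15: full span → s += 15 → s = 15.0000
seg 2 [22.7°–212.4°] simple-harmonic, h=-12: θ=173° here. β=150.3, B=189.7. -12/2·(1 − cos(π·0.7923)) = -10.7674 → s = 4.2326

4.2326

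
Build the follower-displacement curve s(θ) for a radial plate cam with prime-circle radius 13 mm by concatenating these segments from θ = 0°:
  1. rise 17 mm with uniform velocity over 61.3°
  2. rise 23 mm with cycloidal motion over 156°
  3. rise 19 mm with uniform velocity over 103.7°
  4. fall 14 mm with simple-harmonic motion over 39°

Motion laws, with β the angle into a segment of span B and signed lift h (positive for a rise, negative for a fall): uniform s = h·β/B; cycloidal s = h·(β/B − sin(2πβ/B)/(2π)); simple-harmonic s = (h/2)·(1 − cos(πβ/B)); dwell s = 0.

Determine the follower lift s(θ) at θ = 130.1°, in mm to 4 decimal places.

seg 1 [0°–61.3°] uniform, h=17: full span → s += 17 → s = 17.0000
seg 2 [61.3°–217.3°] cycloidal, h=23: θ=130.1° here. β=68.8, B=156. 23·(0.4410 − sin(2π·0.4410)/(2π)) = 8.8180 → s = 25.8180

25.8180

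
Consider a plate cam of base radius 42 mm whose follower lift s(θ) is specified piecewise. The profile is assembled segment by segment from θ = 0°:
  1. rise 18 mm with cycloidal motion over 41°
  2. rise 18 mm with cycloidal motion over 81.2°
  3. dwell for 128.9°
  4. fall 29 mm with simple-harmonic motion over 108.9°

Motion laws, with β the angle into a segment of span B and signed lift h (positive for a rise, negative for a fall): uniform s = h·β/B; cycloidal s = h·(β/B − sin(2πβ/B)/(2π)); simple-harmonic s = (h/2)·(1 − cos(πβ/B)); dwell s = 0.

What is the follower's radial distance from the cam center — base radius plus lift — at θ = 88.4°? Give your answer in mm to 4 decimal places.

seg 1 [0°–41°] cycloidal, h=18: full span → s += 18 → s = 18.0000
seg 2 [41°–122.2°] cycloidal, h=18: θ=88.4° here. β=47.4, B=81.2. 18·(0.5837 − sin(2π·0.5837)/(2π)) = 11.9462 → s = 29.9462
radial distance = base radius + s = 42 + 29.9462 = 71.9462

71.9462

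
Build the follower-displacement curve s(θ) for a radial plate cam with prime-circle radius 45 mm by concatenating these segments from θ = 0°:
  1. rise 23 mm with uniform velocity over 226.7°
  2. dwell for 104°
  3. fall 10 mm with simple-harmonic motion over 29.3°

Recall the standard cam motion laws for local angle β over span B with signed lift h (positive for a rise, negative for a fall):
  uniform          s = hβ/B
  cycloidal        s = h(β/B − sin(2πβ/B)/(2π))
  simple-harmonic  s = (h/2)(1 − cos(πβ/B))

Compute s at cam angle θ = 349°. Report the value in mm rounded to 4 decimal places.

seg 1 [0°–226.7°] uniform, h=23: full span → s += 23 → s = 23.0000
seg 2 [226.7°–330.7°] dwell: s stays 23.0000
seg 3 [330.7°–360°] simple-harmonic, h=-10: θ=349° here. β=18.3, B=29.3. -10/2·(1 − cos(π·0.6246)) = -6.9072 → s = 16.0928

16.0928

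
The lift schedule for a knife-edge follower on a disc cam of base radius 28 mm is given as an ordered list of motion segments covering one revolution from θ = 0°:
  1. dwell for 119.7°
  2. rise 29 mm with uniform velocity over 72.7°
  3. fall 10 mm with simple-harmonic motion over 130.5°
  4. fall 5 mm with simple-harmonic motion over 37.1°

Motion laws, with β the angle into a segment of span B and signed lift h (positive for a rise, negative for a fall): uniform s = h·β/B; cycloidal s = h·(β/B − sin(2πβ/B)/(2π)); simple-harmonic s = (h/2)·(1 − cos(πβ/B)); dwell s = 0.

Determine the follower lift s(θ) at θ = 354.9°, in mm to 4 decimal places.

seg 1 [0°–119.7°] dwell: s stays 0.0000
seg 2 [119.7°–192.4°] uniform, h=29: full span → s += 29 → s = 29.0000
seg 3 [192.4°–322.9°] simple-harmonic, h=-10: full span → s += -10 → s = 19.0000
seg 4 [322.9°–360°] simple-harmonic, h=-5: θ=354.9° here. β=32, B=37.1. -5/2·(1 − cos(π·0.8625)) = -4.7705 → s = 14.2295

14.2295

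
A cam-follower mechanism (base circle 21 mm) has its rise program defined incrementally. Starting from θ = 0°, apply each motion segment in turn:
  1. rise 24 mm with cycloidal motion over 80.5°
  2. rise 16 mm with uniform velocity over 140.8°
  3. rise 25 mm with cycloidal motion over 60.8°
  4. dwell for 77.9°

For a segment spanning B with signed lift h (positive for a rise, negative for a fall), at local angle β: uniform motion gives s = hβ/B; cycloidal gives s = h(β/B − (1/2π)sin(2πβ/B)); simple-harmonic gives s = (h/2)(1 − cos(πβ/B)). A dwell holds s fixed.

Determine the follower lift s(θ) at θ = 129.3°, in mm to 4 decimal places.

seg 1 [0°–80.5°] cycloidal, h=24: full span → s += 24 → s = 24.0000
seg 2 [80.5°–221.3°] uniform, h=16: θ=129.3° here. β=48.8, B=140.8. 16·48.8/140.8 = 5.5455 → s = 29.5455

29.5455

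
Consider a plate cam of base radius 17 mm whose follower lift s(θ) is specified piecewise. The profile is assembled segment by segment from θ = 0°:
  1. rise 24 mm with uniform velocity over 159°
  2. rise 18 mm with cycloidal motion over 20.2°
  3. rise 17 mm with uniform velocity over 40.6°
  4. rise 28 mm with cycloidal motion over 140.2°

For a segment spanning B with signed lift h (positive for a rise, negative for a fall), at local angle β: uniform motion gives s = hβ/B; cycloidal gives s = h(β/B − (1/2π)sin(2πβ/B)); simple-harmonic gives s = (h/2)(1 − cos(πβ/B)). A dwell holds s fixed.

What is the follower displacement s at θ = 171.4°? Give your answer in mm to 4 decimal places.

seg 1 [0°–159°] uniform, h=24: full span → s += 24 → s = 24.0000
seg 2 [159°–179.2°] cycloidal, h=18: θ=171.4° here. β=12.4, B=20.2. 18·(0.6139 − sin(2π·0.6139)/(2π)) = 12.9286 → s = 36.9286

36.9286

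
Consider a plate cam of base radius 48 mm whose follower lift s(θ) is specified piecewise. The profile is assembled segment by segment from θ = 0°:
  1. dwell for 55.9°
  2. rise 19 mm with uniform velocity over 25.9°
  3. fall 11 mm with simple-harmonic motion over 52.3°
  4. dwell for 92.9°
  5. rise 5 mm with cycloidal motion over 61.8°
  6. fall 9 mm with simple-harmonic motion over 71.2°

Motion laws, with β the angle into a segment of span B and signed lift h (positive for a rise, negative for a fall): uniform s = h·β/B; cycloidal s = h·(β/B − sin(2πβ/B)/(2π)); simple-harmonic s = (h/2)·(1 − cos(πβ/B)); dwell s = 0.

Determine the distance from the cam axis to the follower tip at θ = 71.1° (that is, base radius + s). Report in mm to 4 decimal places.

seg 1 [0°–55.9°] dwell: s stays 0.0000
seg 2 [55.9°–81.8°] uniform, h=19: θ=71.1° here. β=15.2, B=25.9. 19·15.2/25.9 = 11.1506 → s = 11.1506
radial distance = base radius + s = 48 + 11.1506 = 59.1506

59.1506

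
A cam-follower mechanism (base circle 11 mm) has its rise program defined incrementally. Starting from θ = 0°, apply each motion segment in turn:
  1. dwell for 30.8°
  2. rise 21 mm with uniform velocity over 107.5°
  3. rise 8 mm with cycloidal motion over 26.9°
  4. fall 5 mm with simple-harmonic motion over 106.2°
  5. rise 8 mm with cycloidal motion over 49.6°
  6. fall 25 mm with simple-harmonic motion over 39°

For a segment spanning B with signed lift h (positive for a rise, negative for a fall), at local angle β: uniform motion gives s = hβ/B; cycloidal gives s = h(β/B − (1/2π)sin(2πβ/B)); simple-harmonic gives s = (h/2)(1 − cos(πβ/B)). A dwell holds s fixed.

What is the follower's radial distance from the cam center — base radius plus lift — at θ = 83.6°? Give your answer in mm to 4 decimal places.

seg 1 [0°–30.8°] dwell: s stays 0.0000
seg 2 [30.8°–138.3°] uniform, h=21: θ=83.6° here. β=52.8, B=107.5. 21·52.8/107.5 = 10.3144 → s = 10.3144
radial distance = base radius + s = 11 + 10.3144 = 21.3144

21.3144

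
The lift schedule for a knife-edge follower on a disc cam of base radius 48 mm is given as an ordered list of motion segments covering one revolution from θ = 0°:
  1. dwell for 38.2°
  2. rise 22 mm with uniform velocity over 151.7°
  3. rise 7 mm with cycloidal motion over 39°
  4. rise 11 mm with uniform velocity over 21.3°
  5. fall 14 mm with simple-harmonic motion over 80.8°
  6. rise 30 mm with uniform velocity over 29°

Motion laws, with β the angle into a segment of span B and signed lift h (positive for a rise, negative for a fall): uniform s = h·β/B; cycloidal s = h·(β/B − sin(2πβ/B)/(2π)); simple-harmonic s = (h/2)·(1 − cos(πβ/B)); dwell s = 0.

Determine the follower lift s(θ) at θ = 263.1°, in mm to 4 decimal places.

seg 1 [0°–38.2°] dwell: s stays 0.0000
seg 2 [38.2°–189.9°] uniform, h=22: full span → s += 22 → s = 22.0000
seg 3 [189.9°–228.9°] cycloidal, h=7: full span → s += 7 → s = 29.0000
seg 4 [228.9°–250.2°] uniform, h=11: full span → s += 11 → s = 40.0000
seg 5 [250.2°–331°] simple-harmonic, h=-14: θ=263.1° here. β=12.9, B=80.8. -14/2·(1 − cos(π·0.1597)) = -0.8622 → s = 39.1378

39.1378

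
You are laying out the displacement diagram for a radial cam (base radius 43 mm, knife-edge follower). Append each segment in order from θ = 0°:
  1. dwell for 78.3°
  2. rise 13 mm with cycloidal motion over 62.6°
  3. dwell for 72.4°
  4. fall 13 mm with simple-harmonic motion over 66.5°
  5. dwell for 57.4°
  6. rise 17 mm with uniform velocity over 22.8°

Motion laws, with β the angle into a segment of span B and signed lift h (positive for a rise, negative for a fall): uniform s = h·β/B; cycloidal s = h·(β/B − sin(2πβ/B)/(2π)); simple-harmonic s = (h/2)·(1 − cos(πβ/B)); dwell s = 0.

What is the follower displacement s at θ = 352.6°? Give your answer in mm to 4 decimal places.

seg 1 [0°–78.3°] dwell: s stays 0.0000
seg 2 [78.3°–140.9°] cycloidal, h=13: full span → s += 13 → s = 13.0000
seg 3 [140.9°–213.3°] dwell: s stays 13.0000
seg 4 [213.3°–279.8°] simple-harmonic, h=-13: full span → s += -13 → s = 0.0000
seg 5 [279.8°–337.2°] dwell: s stays 0.0000
seg 6 [337.2°–360°] uniform, h=17: θ=352.6° here. β=15.4, B=22.8. 17·15.4/22.8 = 11.4825 → s = 11.4825

11.4825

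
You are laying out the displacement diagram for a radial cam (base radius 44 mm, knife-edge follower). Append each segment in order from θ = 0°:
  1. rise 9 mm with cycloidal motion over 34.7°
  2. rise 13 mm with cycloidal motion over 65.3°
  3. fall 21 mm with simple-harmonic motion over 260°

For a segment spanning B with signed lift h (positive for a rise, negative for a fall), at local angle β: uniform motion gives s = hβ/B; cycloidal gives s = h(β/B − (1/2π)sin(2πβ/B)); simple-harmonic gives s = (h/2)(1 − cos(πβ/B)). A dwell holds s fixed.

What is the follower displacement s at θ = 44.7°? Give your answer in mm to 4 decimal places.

seg 1 [0°–34.7°] cycloidal, h=9: full span → s += 9 → s = 9.0000
seg 2 [34.7°–100°] cycloidal, h=13: θ=44.7° here. β=10, B=65.3. 13·(0.1531 − sin(2π·0.1531)/(2π)) = 0.2933 → s = 9.2933

9.2933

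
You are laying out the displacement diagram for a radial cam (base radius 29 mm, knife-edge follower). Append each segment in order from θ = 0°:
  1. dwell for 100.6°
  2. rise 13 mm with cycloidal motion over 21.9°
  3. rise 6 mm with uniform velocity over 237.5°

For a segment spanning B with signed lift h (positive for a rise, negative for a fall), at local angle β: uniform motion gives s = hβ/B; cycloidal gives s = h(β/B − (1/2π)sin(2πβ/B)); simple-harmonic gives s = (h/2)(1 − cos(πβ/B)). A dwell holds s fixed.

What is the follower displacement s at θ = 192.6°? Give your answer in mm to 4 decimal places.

seg 1 [0°–100.6°] dwell: s stays 0.0000
seg 2 [100.6°–122.5°] cycloidal, h=13: full span → s += 13 → s = 13.0000
seg 3 [122.5°–360°] uniform, h=6: θ=192.6° here. β=70.1, B=237.5. 6·70.1/237.5 = 1.7709 → s = 14.7709

14.7709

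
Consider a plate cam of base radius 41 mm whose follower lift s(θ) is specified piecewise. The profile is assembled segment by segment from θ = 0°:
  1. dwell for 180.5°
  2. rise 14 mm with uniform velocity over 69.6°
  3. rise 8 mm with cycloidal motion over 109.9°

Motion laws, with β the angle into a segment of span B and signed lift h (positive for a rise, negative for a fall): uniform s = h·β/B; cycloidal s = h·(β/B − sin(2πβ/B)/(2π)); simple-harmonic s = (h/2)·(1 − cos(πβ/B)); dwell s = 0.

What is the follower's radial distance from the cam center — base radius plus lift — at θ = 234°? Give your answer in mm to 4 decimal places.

seg 1 [0°–180.5°] dwell: s stays 0.0000
seg 2 [180.5°–250.1°] uniform, h=14: θ=234° here. β=53.5, B=69.6. 14·53.5/69.6 = 10.7615 → s = 10.7615
radial distance = base radius + s = 41 + 10.7615 = 51.7615

51.7615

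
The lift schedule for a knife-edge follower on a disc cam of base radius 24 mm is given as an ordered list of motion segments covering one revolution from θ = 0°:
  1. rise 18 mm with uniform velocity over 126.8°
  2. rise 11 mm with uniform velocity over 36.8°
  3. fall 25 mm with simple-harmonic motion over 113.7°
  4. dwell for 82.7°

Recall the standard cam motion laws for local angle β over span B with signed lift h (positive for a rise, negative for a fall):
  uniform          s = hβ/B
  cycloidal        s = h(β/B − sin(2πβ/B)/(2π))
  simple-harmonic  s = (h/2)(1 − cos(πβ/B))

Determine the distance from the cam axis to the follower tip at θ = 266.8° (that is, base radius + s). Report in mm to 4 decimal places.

seg 1 [0°–126.8°] uniform, h=18: full span → s += 18 → s = 18.0000
seg 2 [126.8°–163.6°] uniform, h=11: full span → s += 11 → s = 29.0000
seg 3 [163.6°–277.3°] simple-harmonic, h=-25: θ=266.8° here. β=103.2, B=113.7. -25/2·(1 − cos(π·0.9077)) = -24.4776 → s = 4.5224
radial distance = base radius + s = 24 + 4.5224 = 28.5224

28.5224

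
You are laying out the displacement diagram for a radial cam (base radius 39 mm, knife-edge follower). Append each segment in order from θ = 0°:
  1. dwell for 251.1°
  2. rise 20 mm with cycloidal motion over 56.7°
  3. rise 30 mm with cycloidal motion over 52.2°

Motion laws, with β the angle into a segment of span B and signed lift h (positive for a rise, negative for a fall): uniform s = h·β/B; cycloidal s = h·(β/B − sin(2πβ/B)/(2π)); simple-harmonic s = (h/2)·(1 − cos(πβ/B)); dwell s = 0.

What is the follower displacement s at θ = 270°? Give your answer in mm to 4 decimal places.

seg 1 [0°–251.1°] dwell: s stays 0.0000
seg 2 [251.1°–307.8°] cycloidal, h=20: θ=270° here. β=18.9, B=56.7. 20·(0.3333 − sin(2π·0.3333)/(2π)) = 3.9100 → s = 3.9100

3.9100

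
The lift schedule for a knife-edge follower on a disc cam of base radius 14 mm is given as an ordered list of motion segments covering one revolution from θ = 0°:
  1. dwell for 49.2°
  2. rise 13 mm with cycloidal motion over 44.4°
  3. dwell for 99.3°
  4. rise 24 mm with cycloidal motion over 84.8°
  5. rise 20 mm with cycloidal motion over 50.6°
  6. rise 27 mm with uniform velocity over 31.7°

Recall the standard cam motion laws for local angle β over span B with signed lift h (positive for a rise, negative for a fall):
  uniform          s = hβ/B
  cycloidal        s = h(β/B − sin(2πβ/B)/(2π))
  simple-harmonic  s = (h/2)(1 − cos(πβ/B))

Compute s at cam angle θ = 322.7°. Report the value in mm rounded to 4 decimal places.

seg 1 [0°–49.2°] dwell: s stays 0.0000
seg 2 [49.2°–93.6°] cycloidal, h=13: full span → s += 13 → s = 13.0000
seg 3 [93.6°–192.9°] dwell: s stays 13.0000
seg 4 [192.9°–277.7°] cycloidal, h=24: full span → s += 24 → s = 37.0000
seg 5 [277.7°–328.3°] cycloidal, h=20: θ=322.7° here. β=45, B=50.6. 20·(0.8893 − sin(2π·0.8893)/(2π)) = 19.8259 → s = 56.8259

56.8259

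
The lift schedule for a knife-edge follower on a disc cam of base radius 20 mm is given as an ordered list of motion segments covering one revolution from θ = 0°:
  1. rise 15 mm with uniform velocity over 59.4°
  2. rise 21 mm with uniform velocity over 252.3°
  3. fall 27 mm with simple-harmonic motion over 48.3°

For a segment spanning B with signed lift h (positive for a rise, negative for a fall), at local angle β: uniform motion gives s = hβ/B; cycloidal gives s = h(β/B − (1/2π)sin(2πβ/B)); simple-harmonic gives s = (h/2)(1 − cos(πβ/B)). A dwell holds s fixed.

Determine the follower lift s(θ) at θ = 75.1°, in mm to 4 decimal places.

seg 1 [0°–59.4°] uniform, h=15: full span → s += 15 → s = 15.0000
seg 2 [59.4°–311.7°] uniform, h=21: θ=75.1° here. β=15.7, B=252.3. 21·15.7/252.3 = 1.3068 → s = 16.3068

16.3068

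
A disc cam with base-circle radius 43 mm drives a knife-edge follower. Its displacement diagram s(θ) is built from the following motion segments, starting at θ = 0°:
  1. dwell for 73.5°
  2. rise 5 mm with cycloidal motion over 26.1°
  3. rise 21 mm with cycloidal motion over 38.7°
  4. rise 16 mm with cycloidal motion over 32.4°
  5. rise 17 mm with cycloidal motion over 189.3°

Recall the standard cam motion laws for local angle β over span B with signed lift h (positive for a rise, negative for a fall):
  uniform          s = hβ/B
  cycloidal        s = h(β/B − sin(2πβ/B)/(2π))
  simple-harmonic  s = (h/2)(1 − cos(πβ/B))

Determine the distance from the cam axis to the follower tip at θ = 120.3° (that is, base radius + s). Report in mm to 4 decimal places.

seg 1 [0°–73.5°] dwell: s stays 0.0000
seg 2 [73.5°–99.6°] cycloidal, h=5: full span → s += 5 → s = 5.0000
seg 3 [99.6°–138.3°] cycloidal, h=21: θ=120.3° here. β=20.7, B=38.7. 21·(0.5349 − sin(2π·0.5349)/(2π)) = 11.9593 → s = 16.9593
radial distance = base radius + s = 43 + 16.9593 = 59.9593

59.9593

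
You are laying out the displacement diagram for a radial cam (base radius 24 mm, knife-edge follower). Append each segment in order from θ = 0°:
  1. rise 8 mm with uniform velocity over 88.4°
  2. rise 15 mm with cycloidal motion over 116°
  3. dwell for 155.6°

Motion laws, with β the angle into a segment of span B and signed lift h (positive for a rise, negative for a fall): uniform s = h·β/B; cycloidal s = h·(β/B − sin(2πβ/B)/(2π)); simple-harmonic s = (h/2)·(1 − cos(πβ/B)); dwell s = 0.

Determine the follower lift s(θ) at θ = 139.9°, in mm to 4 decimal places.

seg 1 [0°–88.4°] uniform, h=8: full span → s += 8 → s = 8.0000
seg 2 [88.4°–204.4°] cycloidal, h=15: θ=139.9° here. β=51.5, B=116. 15·(0.4440 − sin(2π·0.4440)/(2π)) = 5.8362 → s = 13.8362

13.8362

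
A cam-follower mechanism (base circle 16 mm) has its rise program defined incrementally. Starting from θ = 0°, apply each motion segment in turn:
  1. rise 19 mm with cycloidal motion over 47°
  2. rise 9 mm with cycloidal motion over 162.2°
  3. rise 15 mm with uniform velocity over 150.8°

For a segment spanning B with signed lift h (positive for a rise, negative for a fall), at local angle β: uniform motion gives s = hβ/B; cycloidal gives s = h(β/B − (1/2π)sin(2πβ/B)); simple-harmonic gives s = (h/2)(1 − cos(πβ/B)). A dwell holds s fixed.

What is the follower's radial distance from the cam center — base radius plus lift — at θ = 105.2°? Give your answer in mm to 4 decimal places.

seg 1 [0°–47°] cycloidal, h=19: full span → s += 19 → s = 19.0000
seg 2 [47°–209.2°] cycloidal, h=9: θ=105.2° here. β=58.2, B=162.2. 9·(0.3588 − sin(2π·0.3588)/(2π)) = 2.1189 → s = 21.1189
radial distance = base radius + s = 16 + 21.1189 = 37.1189

37.1189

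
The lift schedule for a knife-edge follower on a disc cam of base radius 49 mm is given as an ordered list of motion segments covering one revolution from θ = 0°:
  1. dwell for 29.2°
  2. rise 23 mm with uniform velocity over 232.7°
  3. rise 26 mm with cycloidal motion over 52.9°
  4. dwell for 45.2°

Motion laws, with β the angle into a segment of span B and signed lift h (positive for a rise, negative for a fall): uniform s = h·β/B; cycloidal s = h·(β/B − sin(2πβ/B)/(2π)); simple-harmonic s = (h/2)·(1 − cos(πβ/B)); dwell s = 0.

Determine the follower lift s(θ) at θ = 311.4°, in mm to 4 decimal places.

seg 1 [0°–29.2°] dwell: s stays 0.0000
seg 2 [29.2°–261.9°] uniform, h=23: full span → s += 23 → s = 23.0000
seg 3 [261.9°–314.8°] cycloidal, h=26: θ=311.4° here. β=49.5, B=52.9. 26·(0.9357 − sin(2π·0.9357)/(2π)) = 25.9549 → s = 48.9549

48.9549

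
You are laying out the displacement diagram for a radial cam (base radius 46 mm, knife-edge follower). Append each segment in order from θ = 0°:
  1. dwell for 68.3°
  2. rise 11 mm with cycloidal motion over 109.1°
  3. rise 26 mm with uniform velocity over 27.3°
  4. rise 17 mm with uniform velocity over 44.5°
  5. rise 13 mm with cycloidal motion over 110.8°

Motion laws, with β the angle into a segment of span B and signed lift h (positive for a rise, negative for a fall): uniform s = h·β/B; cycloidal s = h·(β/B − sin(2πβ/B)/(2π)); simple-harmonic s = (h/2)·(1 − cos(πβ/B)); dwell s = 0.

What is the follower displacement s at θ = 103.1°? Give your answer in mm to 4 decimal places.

seg 1 [0°–68.3°] dwell: s stays 0.0000
seg 2 [68.3°–177.4°] cycloidal, h=11: θ=103.1° here. β=34.8, B=109.1. 11·(0.3190 − sin(2π·0.3190)/(2π)) = 1.9198 → s = 1.9198

1.9198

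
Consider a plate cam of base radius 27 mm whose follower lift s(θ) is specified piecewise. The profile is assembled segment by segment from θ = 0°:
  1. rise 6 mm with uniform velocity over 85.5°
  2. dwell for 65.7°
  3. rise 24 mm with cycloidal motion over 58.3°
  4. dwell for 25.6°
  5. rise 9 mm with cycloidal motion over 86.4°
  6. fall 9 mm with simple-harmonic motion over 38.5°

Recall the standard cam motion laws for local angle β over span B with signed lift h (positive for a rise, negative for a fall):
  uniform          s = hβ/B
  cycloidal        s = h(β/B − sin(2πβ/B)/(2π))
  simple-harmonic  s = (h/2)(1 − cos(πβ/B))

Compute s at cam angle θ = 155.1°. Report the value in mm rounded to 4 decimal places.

seg 1 [0°–85.5°] uniform, h=6: full span → s += 6 → s = 6.0000
seg 2 [85.5°–151.2°] dwell: s stays 6.0000
seg 3 [151.2°–209.5°] cycloidal, h=24: θ=155.1° here. β=3.9, B=58.3. 24·(0.0669 − sin(2π·0.0669)/(2π)) = 0.0469 → s = 6.0469

6.0469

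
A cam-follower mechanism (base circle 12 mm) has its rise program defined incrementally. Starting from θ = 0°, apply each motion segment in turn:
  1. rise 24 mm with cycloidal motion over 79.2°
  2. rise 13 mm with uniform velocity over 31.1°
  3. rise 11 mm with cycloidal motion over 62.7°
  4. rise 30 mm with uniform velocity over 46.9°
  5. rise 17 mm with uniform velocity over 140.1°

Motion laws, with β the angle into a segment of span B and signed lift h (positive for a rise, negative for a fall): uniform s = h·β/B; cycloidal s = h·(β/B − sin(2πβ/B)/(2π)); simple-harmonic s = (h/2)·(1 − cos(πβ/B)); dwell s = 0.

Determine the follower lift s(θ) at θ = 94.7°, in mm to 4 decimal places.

seg 1 [0°–79.2°] cycloidal, h=24: full span → s += 24 → s = 24.0000
seg 2 [79.2°–110.3°] uniform, h=13: θ=94.7° here. β=15.5, B=31.1. 13·15.5/31.1 = 6.4791 → s = 30.4791

30.4791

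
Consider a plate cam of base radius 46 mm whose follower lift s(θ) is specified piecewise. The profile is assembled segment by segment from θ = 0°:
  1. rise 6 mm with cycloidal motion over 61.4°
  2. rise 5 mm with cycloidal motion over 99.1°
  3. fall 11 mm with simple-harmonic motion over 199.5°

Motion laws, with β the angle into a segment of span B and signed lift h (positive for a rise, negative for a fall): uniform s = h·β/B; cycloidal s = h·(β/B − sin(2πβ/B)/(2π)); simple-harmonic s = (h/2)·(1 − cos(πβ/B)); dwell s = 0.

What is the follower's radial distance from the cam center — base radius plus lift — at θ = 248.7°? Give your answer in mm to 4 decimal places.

seg 1 [0°–61.4°] cycloidal, h=6: full span → s += 6 → s = 6.0000
seg 2 [61.4°–160.5°] cycloidal, h=5: full span → s += 5 → s = 11.0000
seg 3 [160.5°–360°] simple-harmonic, h=-11: θ=248.7° here. β=88.2, B=199.5. -11/2·(1 − cos(π·0.4421)) = -4.5052 → s = 6.4948
radial distance = base radius + s = 46 + 6.4948 = 52.4948

52.4948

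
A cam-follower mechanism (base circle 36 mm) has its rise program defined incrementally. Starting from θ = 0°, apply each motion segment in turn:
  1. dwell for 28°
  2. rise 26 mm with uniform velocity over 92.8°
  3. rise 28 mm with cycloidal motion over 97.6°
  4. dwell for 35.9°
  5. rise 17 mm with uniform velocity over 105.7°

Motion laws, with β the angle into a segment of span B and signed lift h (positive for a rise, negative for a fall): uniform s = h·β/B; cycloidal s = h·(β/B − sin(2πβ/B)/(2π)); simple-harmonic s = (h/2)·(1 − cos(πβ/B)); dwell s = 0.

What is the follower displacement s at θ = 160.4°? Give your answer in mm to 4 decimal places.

seg 1 [0°–28°] dwell: s stays 0.0000
seg 2 [28°–120.8°] uniform, h=26: full span → s += 26 → s = 26.0000
seg 3 [120.8°–218.4°] cycloidal, h=28: θ=160.4° here. β=39.6, B=97.6. 28·(0.4057 − sin(2π·0.4057)/(2π)) = 8.8729 → s = 34.8729

34.8729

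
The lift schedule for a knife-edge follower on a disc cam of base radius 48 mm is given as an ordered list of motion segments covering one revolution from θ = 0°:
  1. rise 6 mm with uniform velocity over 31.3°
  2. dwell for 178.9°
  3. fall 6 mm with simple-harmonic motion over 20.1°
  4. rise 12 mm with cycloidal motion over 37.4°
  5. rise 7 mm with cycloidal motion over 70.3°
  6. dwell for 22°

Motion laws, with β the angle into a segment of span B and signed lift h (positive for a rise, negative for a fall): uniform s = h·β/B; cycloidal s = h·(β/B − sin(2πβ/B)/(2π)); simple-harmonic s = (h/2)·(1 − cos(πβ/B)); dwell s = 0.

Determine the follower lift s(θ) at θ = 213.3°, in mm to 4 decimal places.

seg 1 [0°–31.3°] uniform, h=6: full span → s += 6 → s = 6.0000
seg 2 [31.3°–210.2°] dwell: s stays 6.0000
seg 3 [210.2°–230.3°] simple-harmonic, h=-6: θ=213.3° here. β=3.1, B=20.1. -6/2·(1 − cos(π·0.1542)) = -0.3453 → s = 5.6547

5.6547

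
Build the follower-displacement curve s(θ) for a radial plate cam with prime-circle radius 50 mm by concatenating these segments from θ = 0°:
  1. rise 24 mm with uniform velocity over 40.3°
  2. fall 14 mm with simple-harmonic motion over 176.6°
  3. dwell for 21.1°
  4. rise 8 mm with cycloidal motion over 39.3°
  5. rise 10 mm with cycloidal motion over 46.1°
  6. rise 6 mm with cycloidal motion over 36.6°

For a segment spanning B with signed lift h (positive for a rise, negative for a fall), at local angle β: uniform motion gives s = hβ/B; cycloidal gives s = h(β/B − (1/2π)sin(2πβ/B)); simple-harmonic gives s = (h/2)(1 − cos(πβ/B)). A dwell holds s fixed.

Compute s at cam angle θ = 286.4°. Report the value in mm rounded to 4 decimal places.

seg 1 [0°–40.3°] uniform, h=24: full span → s += 24 → s = 24.0000
seg 2 [40.3°–216.9°] simple-harmonic, h=-14: full span → s += -14 → s = 10.0000
seg 3 [216.9°–238°] dwell: s stays 10.0000
seg 4 [238°–277.3°] cycloidal, h=8: full span → s += 8 → s = 18.0000
seg 5 [277.3°–323.4°] cycloidal, h=10: θ=286.4° here. β=9.1, B=46.1. 10·(0.1974 − sin(2π·0.1974)/(2π)) = 0.4686 → s = 18.4686

18.4686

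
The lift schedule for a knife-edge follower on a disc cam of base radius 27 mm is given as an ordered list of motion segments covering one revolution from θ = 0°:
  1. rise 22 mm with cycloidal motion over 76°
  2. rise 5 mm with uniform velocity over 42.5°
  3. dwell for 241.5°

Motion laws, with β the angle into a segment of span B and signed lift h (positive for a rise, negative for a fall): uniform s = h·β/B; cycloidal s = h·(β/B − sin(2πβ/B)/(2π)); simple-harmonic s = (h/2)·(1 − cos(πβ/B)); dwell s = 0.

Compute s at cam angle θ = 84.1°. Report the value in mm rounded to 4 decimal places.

seg 1 [0°–76°] cycloidal, h=22: full span → s += 22 → s = 22.0000
seg 2 [76°–118.5°] uniform, h=5: θ=84.1° here. β=8.1, B=42.5. 5·8.1/42.5 = 0.9529 → s = 22.9529

22.9529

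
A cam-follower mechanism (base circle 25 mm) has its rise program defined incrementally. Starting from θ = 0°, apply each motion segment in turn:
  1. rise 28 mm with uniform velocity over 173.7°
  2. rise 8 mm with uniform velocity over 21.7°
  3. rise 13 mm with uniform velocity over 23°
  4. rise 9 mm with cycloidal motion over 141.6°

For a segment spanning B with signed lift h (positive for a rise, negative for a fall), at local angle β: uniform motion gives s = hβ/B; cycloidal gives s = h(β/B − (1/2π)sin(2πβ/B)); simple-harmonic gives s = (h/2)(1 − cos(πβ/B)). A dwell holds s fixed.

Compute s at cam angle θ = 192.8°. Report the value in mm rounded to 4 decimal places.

seg 1 [0°–173.7°] uniform, h=28: full span → s += 28 → s = 28.0000
seg 2 [173.7°–195.4°] uniform, h=8: θ=192.8° here. β=19.1, B=21.7. 8·19.1/21.7 = 7.0415 → s = 35.0415

35.0415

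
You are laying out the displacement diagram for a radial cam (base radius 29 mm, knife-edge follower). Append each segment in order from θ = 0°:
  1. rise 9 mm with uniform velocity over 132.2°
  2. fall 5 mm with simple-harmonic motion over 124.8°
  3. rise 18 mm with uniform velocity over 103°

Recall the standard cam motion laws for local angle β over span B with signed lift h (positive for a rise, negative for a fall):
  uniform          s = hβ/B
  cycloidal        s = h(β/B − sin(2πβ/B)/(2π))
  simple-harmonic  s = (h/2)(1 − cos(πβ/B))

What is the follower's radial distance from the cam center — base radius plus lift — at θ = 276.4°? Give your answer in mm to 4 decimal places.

seg 1 [0°–132.2°] uniform, h=9: full span → s += 9 → s = 9.0000
seg 2 [132.2°–257°] simple-harmonic, h=-5: full span → s += -5 → s = 4.0000
seg 3 [257°–360°] uniform, h=18: θ=276.4° here. β=19.4, B=103. 18·19.4/103 = 3.3903 → s = 7.3903
radial distance = base radius + s = 29 + 7.3903 = 36.3903

36.3903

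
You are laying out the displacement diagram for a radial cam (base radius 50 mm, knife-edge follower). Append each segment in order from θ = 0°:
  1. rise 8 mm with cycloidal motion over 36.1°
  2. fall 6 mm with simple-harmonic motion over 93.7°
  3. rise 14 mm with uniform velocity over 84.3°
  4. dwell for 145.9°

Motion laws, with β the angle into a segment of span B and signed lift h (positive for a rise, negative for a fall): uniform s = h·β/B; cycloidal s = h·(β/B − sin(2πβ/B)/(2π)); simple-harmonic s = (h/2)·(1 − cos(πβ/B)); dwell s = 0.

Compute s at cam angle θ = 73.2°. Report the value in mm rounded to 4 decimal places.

seg 1 [0°–36.1°] cycloidal, h=8: full span → s += 8 → s = 8.0000
seg 2 [36.1°–129.8°] simple-harmonic, h=-6: θ=73.2° here. β=37.1, B=93.7. -6/2·(1 − cos(π·0.3959)) = -2.0367 → s = 5.9633

5.9633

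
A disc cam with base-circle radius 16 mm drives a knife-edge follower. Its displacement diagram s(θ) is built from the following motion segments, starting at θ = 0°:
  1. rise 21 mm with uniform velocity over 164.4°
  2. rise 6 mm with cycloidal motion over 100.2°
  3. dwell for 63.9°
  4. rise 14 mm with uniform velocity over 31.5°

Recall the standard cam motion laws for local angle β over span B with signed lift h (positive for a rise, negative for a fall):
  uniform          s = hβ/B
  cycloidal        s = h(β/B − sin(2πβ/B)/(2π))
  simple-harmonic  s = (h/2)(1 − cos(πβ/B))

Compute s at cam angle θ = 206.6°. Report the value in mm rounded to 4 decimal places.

seg 1 [0°–164.4°] uniform, h=21: full span → s += 21 → s = 21.0000
seg 2 [164.4°–264.6°] cycloidal, h=6: θ=206.6° here. β=42.2, B=100.2. 6·(0.4212 − sin(2π·0.4212)/(2π)) = 2.0730 → s = 23.0730

23.0730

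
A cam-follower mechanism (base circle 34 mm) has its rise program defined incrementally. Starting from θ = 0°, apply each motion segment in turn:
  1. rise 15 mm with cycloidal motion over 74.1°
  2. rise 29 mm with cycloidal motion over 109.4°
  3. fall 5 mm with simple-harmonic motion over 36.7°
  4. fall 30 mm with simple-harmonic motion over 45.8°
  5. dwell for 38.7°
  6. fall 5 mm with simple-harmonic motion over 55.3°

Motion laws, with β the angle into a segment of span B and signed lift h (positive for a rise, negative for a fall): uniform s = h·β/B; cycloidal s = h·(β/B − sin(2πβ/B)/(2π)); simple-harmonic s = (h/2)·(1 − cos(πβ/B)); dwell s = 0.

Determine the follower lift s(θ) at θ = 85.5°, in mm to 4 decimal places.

seg 1 [0°–74.1°] cycloidal, h=15: full span → s += 15 → s = 15.0000
seg 2 [74.1°–183.5°] cycloidal, h=29: θ=85.5° here. β=11.4, B=109.4. 29·(0.1042 − sin(2π·0.1042)/(2π)) = 0.2113 → s = 15.2113

15.2113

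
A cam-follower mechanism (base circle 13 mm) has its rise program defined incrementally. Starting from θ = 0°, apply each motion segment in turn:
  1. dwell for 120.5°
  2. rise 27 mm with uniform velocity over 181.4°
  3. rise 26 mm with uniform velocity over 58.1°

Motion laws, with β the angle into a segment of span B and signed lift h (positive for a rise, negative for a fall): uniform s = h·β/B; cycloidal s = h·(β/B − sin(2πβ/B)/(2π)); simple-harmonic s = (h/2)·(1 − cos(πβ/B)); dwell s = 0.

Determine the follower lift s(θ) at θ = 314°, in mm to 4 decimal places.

seg 1 [0°–120.5°] dwell: s stays 0.0000
seg 2 [120.5°–301.9°] uniform, h=27: full span → s += 27 → s = 27.0000
seg 3 [301.9°–360°] uniform, h=26: θ=314° here. β=12.1, B=58.1. 26·12.1/58.1 = 5.4148 → s = 32.4148

32.4148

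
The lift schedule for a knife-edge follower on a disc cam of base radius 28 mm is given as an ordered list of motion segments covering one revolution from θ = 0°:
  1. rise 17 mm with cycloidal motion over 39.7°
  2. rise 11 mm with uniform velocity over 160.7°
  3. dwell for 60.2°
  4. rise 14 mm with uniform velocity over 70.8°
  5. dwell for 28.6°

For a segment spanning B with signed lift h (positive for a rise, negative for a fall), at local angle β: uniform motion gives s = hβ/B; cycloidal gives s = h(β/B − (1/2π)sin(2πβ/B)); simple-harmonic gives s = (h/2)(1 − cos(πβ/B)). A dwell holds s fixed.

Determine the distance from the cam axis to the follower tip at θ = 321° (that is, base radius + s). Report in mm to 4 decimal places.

seg 1 [0°–39.7°] cycloidal, h=17: full span → s += 17 → s = 17.0000
seg 2 [39.7°–200.4°] uniform, h=11: full span → s += 11 → s = 28.0000
seg 3 [200.4°–260.6°] dwell: s stays 28.0000
seg 4 [260.6°–331.4°] uniform, h=14: θ=321° here. β=60.4, B=70.8. 14·60.4/70.8 = 11.9435 → s = 39.9435
radial distance = base radius + s = 28 + 39.9435 = 67.9435

67.9435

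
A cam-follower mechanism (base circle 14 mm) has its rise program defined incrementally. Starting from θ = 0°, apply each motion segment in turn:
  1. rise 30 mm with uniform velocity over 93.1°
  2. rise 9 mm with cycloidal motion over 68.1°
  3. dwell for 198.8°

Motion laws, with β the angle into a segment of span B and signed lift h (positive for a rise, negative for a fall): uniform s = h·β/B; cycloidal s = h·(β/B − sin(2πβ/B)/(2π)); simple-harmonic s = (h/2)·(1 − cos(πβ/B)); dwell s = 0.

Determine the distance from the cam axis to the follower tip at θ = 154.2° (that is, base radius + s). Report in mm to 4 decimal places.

seg 1 [0°–93.1°] uniform, h=30: full span → s += 30 → s = 30.0000
seg 2 [93.1°–161.2°] cycloidal, h=9: θ=154.2° here. β=61.1, B=68.1. 9·(0.8972 − sin(2π·0.8972)/(2π)) = 8.9370 → s = 38.9370
radial distance = base radius + s = 14 + 38.9370 = 52.9370

52.9370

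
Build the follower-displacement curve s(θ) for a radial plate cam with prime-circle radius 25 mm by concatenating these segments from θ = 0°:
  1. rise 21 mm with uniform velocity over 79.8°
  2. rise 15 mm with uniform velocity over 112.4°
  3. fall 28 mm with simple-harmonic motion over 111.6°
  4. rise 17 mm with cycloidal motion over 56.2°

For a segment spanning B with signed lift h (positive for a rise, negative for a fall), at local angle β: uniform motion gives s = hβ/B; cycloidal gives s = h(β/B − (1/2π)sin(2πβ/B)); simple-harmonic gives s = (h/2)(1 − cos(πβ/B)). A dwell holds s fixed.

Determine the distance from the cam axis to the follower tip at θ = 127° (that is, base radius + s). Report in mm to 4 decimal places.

seg 1 [0°–79.8°] uniform, h=21: full span → s += 21 → s = 21.0000
seg 2 [79.8°–192.2°] uniform, h=15: θ=127° here. β=47.2, B=112.4. 15·47.2/112.4 = 6.2989 → s = 27.2989
radial distance = base radius + s = 25 + 27.2989 = 52.2989

52.2989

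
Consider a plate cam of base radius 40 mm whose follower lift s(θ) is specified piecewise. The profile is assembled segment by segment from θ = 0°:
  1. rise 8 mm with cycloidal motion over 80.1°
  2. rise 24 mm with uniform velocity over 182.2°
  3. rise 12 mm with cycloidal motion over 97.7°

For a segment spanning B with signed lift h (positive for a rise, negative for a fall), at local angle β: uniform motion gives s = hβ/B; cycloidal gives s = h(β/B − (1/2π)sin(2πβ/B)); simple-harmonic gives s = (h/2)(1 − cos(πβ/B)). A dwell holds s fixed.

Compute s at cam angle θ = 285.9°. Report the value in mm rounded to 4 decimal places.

seg 1 [0°–80.1°] cycloidal, h=8: full span → s += 8 → s = 8.0000
seg 2 [80.1°–262.3°] uniform, h=24: full span → s += 24 → s = 32.0000
seg 3 [262.3°–360°] cycloidal, h=12: θ=285.9° here. β=23.6, B=97.7. 12·(0.2416 − sin(2π·0.2416)/(2π)) = 0.9915 → s = 32.9915

32.9915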